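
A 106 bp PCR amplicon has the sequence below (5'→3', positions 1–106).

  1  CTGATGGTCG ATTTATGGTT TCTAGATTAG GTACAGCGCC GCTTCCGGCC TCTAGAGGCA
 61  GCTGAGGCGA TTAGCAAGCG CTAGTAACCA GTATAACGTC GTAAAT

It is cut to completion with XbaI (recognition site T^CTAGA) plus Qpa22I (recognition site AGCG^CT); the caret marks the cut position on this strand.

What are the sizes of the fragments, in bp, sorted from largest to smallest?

XbaI sites (TCTAGA) start at positions 21, 51.
XbaI cuts after the first base of each site, so after positions 21, 51.
The Qpa22I site (AGCGCT) starts at position 77.
Qpa22I cuts after base 4 of each site, so after position 80.
Combined cut positions: 21, 51, 80.
Linear molecule, 3 cuts → 4 fragments:
  1–21 → 21 bp
  22–51 → 30 bp
  52–80 → 29 bp
  81–106 → 26 bp
Sorted largest to smallest: 30, 29, 26, 21 bp.

30, 29, 26, 21 bp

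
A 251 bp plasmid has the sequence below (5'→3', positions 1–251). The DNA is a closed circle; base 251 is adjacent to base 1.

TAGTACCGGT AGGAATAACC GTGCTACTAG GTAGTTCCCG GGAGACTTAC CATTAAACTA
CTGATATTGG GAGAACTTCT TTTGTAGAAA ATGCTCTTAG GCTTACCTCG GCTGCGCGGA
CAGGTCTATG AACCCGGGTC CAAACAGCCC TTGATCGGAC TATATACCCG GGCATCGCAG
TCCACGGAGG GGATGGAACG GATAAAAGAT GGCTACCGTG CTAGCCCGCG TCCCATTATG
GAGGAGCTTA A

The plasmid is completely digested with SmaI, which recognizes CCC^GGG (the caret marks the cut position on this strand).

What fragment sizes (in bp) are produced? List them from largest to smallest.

SmaI sites (CCCGGG) start at positions 37, 133, 167.
SmaI cuts after base 3 of each site, so after positions 39, 135, 169.
Circular molecule, 3 cuts → 3 fragments:
  40–135 → 96 bp
  136–169 → 34 bp
  170–251 then 1–39 → 82 + 39 = 121 bp
Sorted largest to smallest: 121, 96, 34 bp.

121, 96, 34 bp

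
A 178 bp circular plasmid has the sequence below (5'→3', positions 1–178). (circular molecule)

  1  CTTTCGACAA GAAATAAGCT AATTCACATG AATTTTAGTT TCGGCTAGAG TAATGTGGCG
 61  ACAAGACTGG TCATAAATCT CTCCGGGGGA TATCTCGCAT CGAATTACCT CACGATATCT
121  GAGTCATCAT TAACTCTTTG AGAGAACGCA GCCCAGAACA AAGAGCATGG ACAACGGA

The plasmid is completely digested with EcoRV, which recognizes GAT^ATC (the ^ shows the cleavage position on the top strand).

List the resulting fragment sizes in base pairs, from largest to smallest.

EcoRV sites (GATATC) start at positions 89, 114.
EcoRV cuts after base 3 of each site, so after positions 91, 116.
Circular molecule, 2 cuts → 2 fragments:
  92–116 → 25 bp
  117–178 then 1–91 → 62 + 91 = 153 bp
Sorted largest to smallest: 153, 25 bp.

153, 25 bp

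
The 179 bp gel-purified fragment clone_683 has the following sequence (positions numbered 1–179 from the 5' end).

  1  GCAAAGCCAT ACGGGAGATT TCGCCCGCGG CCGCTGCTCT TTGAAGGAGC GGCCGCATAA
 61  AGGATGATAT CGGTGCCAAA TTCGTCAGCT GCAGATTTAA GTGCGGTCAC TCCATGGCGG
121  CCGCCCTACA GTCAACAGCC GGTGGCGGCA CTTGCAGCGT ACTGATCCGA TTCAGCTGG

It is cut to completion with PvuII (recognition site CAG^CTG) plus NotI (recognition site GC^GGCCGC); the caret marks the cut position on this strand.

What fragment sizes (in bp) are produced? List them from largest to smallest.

57, 38, 30, 28, 22, 4 bp

PvuII sites (CAGCTG) start at positions 86, 173.
PvuII cuts after base 3 of each site, so after positions 88, 175.
NotI sites (GCGGCCGC) start at positions 27, 49, 117.
NotI cuts after base 2 of each site, so after positions 28, 50, 118.
Combined cut positions: 28, 50, 88, 118, 175.
Linear molecule, 5 cuts → 6 fragments:
  1–28 → 28 bp
  29–50 → 22 bp
  51–88 → 38 bp
  89–118 → 30 bp
  119–175 → 57 bp
  176–179 → 4 bp
Sorted largest to smallest: 57, 38, 30, 28, 22, 4 bp.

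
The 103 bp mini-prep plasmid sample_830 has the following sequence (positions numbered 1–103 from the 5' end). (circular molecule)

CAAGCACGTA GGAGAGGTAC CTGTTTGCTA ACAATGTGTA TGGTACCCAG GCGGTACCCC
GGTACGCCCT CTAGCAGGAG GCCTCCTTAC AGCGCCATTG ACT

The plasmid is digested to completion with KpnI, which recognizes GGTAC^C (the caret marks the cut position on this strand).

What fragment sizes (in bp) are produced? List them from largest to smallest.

KpnI sites (GGTACC) start at positions 16, 42, 53.
KpnI cuts after base 5 of each site (before the last base), so after positions 20, 46, 57.
Circular molecule, 3 cuts → 3 fragments:
  21–46 → 26 bp
  47–57 → 11 bp
  58–103 then 1–20 → 46 + 20 = 66 bp
Sorted largest to smallest: 66, 26, 11 bp.

66, 26, 11 bp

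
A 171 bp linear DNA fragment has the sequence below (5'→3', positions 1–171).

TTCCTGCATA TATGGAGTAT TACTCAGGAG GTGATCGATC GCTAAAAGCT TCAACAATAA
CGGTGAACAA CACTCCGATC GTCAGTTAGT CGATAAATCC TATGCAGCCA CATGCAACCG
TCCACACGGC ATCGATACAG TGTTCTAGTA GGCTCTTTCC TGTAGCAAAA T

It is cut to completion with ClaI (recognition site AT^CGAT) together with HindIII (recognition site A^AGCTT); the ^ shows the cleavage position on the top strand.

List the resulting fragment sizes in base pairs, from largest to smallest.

86, 39, 35, 11 bp

ClaI sites (ATCGAT) start at positions 34, 131.
ClaI cuts after base 2 of each site, so after positions 35, 132.
The HindIII site (AAGCTT) starts at position 46.
HindIII cuts after the first base of each site, so after position 46.
Combined cut positions: 35, 46, 132.
Linear molecule, 3 cuts → 4 fragments:
  1–35 → 35 bp
  36–46 → 11 bp
  47–132 → 86 bp
  133–171 → 39 bp
Sorted largest to smallest: 86, 39, 35, 11 bp.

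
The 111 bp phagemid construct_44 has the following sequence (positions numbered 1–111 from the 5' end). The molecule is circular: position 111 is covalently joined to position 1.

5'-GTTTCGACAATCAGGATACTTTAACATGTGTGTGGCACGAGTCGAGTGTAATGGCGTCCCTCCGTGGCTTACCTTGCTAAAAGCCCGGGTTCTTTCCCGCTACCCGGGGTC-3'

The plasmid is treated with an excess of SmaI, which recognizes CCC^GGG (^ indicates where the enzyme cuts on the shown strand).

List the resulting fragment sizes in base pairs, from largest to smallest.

92, 19 bp

SmaI sites (CCCGGG) start at positions 84, 103.
SmaI cuts after base 3 of each site, so after positions 86, 105.
Circular molecule, 2 cuts → 2 fragments:
  87–105 → 19 bp
  106–111 then 1–86 → 6 + 86 = 92 bp
Sorted largest to smallest: 92, 19 bp.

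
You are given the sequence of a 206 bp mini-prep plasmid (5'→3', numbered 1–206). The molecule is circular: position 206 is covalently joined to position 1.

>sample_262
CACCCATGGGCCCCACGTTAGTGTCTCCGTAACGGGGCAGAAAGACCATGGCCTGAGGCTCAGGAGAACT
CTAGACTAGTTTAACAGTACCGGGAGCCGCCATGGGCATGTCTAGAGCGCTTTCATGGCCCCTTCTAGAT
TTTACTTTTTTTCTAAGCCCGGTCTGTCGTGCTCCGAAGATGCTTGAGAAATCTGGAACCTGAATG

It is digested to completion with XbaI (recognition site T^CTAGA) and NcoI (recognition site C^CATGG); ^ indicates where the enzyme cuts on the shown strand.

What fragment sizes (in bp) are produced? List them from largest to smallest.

XbaI sites (TCTAGA) start at positions 70, 111, 134.
XbaI cuts after the first base of each site, so after positions 70, 111, 134.
NcoI sites (CCATGG) start at positions 4, 46, 100.
NcoI cuts after the first base of each site, so after positions 4, 46, 100.
Combined cut positions: 4, 46, 70, 100, 111, 134.
Circular molecule, 6 cuts → 6 fragments:
  5–46 → 42 bp
  47–70 → 24 bp
  71–100 → 30 bp
  101–111 → 11 bp
  112–134 → 23 bp
  135–206 then 1–4 → 72 + 4 = 76 bp
Sorted largest to smallest: 76, 42, 30, 24, 23, 11 bp.

76, 42, 30, 24, 23, 11 bp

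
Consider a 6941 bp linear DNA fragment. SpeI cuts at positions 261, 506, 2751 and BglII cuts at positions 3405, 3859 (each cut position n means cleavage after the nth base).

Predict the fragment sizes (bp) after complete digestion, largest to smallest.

Combined cut positions (sorted): 261, 506, 2751, 3405, 3859.
Linear molecule, 5 cuts → 6 fragments:
  261 − 0 = 261 bp
  506 − 261 = 245 bp
  2751 − 506 = 2245 bp
  3405 − 2751 = 654 bp
  3859 − 3405 = 454 bp
  6941 − 3859 = 3082 bp
Sorted largest to smallest: 3082, 2245, 654, 454, 261, 245 bp.

3082, 2245, 654, 454, 261, 245 bp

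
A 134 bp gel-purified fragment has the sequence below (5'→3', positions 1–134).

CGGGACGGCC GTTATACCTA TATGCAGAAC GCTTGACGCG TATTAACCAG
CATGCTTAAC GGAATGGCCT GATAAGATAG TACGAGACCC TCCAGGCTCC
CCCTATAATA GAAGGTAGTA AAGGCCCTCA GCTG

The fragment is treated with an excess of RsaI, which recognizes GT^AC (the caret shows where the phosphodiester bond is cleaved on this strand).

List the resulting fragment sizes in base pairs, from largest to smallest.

The RsaI site (GTAC) starts at position 80.
RsaI cuts after base 2 of each site, so after position 81.
Linear molecule, 1 cut → 2 fragments:
  1–81 → 81 bp
  82–134 → 53 bp
Sorted largest to smallest: 81, 53 bp.

81, 53 bp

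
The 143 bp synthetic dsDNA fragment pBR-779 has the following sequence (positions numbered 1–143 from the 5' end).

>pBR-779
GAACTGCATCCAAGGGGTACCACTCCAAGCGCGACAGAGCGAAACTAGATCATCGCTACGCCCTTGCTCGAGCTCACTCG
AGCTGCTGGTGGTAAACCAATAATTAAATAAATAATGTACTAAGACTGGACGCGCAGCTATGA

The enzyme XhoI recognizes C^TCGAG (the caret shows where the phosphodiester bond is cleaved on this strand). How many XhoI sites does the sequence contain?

2

CTCGAG occurs starting at positions 67, 77.
XhoI cuts at 2 sites.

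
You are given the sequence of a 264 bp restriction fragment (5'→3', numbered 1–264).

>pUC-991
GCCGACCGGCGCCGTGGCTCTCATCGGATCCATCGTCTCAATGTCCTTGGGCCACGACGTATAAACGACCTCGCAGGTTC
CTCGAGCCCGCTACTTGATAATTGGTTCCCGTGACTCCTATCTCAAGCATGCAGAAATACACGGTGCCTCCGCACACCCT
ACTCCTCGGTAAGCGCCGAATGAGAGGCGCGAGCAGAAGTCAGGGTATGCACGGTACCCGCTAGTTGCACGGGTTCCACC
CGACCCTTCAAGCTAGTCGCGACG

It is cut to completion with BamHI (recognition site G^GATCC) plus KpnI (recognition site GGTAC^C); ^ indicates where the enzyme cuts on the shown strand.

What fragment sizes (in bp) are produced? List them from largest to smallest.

The BamHI site (GGATCC) starts at position 26.
BamHI cuts after the first base of each site, so after position 26.
The KpnI site (GGTACC) starts at position 213.
KpnI cuts after base 5 of each site (before the last base), so after position 217.
Combined cut positions: 26, 217.
Linear molecule, 2 cuts → 3 fragments:
  1–26 → 26 bp
  27–217 → 191 bp
  218–264 → 47 bp
Sorted largest to smallest: 191, 47, 26 bp.

191, 47, 26 bp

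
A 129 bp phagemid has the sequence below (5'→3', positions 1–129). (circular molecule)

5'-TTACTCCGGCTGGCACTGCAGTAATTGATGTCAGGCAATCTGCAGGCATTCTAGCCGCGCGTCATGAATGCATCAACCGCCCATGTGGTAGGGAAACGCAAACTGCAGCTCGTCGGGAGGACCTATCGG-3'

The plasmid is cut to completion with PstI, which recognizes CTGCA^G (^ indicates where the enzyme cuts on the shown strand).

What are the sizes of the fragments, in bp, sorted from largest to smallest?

63, 42, 24 bp

PstI sites (CTGCAG) start at positions 16, 40, 103.
PstI cuts after base 5 of each site (before the last base), so after positions 20, 44, 107.
Circular molecule, 3 cuts → 3 fragments:
  21–44 → 24 bp
  45–107 → 63 bp
  108–129 then 1–20 → 22 + 20 = 42 bp
Sorted largest to smallest: 63, 42, 24 bp.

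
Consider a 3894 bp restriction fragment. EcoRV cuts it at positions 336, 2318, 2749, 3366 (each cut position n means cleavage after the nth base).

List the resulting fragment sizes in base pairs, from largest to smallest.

Linear molecule, 4 cuts → 5 fragments:
  336 − 0 = 336 bp
  2318 − 336 = 1982 bp
  2749 − 2318 = 431 bp
  3366 − 2749 = 617 bp
  3894 − 3366 = 528 bp
Sorted largest to smallest: 1982, 617, 528, 431, 336 bp.

1982, 617, 528, 431, 336 bp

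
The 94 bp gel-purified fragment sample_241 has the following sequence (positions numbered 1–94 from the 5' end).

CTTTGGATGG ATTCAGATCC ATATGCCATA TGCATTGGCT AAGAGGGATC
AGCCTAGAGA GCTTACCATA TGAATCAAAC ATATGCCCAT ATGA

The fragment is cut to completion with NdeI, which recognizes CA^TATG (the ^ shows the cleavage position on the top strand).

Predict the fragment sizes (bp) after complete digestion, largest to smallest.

40, 21, 13, 8, 7, 5 bp

NdeI sites (CATATG) start at positions 20, 27, 67, 80, 88.
NdeI cuts after base 2 of each site, so after positions 21, 28, 68, 81, 89.
Linear molecule, 5 cuts → 6 fragments:
  1–21 → 21 bp
  22–28 → 7 bp
  29–68 → 40 bp
  69–81 → 13 bp
  82–89 → 8 bp
  90–94 → 5 bp
Sorted largest to smallest: 40, 21, 13, 8, 7, 5 bp.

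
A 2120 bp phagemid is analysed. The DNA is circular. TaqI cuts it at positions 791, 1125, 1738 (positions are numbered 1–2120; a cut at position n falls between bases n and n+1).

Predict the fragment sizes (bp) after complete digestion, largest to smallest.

1173, 613, 334 bp

Circular molecule, 3 cuts → 3 fragments:
  1125 − 791 = 334 bp
  1738 − 1125 = 613 bp
  wrap: 2120 − 1738 + 791 = 1173 bp
Sorted largest to smallest: 1173, 613, 334 bp.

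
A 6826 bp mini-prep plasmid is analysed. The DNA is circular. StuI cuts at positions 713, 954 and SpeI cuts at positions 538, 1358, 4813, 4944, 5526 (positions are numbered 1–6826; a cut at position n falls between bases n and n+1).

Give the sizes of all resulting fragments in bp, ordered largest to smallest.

Combined cut positions (sorted): 538, 713, 954, 1358, 4813, 4944, 5526.
Circular molecule, 7 cuts → 7 fragments:
  713 − 538 = 175 bp
  954 − 713 = 241 bp
  1358 − 954 = 404 bp
  4813 − 1358 = 3455 bp
  4944 − 4813 = 131 bp
  5526 − 4944 = 582 bp
  wrap: 6826 − 5526 + 538 = 1838 bp
Sorted largest to smallest: 3455, 1838, 582, 404, 241, 175, 131 bp.

3455, 1838, 582, 404, 241, 175, 131 bp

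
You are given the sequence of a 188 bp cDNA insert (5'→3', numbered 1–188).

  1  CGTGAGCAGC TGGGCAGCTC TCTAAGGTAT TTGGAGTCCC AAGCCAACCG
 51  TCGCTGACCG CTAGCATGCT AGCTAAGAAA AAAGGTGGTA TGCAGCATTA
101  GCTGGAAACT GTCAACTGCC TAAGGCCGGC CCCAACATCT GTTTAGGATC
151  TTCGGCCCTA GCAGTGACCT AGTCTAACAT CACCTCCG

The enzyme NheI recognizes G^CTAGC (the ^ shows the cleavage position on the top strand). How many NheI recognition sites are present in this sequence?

2

GCTAGC occurs starting at positions 60, 68.
NheI cuts at 2 sites.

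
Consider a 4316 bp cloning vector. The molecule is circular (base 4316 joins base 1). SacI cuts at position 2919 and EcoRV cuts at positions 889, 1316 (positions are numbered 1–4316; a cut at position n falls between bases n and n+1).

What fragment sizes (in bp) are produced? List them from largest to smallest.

2286, 1603, 427 bp

Combined cut positions (sorted): 889, 1316, 2919.
Circular molecule, 3 cuts → 3 fragments:
  1316 − 889 = 427 bp
  2919 − 1316 = 1603 bp
  wrap: 4316 − 2919 + 889 = 2286 bp
Sorted largest to smallest: 2286, 1603, 427 bp.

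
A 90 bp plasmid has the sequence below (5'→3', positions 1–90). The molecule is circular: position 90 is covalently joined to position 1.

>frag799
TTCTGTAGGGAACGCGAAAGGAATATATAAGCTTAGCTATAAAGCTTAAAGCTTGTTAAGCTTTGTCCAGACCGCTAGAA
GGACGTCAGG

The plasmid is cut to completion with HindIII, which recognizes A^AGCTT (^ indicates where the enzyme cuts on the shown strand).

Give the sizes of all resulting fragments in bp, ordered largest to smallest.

61, 13, 9, 7 bp

HindIII sites (AAGCTT) start at positions 29, 42, 49, 58.
HindIII cuts after the first base of each site, so after positions 29, 42, 49, 58.
Circular molecule, 4 cuts → 4 fragments:
  30–42 → 13 bp
  43–49 → 7 bp
  50–58 → 9 bp
  59–90 then 1–29 → 32 + 29 = 61 bp
Sorted largest to smallest: 61, 13, 9, 7 bp.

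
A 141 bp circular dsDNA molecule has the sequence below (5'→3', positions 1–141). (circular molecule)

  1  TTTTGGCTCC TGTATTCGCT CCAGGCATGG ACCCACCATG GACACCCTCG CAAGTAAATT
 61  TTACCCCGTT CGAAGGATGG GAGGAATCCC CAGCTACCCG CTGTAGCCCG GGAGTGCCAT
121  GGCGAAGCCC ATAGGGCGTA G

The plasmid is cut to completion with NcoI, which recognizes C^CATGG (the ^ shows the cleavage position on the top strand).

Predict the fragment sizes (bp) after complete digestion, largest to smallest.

81, 60 bp

NcoI sites (CCATGG) start at positions 36, 117.
NcoI cuts after the first base of each site, so after positions 36, 117.
Circular molecule, 2 cuts → 2 fragments:
  37–117 → 81 bp
  118–141 then 1–36 → 24 + 36 = 60 bp
Sorted largest to smallest: 81, 60 bp.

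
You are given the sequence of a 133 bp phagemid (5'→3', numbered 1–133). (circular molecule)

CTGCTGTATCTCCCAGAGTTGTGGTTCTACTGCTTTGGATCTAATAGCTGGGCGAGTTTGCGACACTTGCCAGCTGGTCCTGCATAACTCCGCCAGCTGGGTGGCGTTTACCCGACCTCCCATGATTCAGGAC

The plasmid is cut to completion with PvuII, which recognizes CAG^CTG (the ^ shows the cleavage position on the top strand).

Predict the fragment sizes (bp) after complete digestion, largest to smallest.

PvuII sites (CAGCTG) start at positions 71, 94.
PvuII cuts after base 3 of each site, so after positions 73, 96.
Circular molecule, 2 cuts → 2 fragments:
  74–96 → 23 bp
  97–133 then 1–73 → 37 + 73 = 110 bp
Sorted largest to smallest: 110, 23 bp.

110, 23 bp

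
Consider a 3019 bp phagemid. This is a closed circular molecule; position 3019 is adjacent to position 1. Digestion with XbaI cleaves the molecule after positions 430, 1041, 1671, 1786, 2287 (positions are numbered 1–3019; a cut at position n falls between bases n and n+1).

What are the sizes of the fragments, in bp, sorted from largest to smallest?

1162, 630, 611, 501, 115 bp

Circular molecule, 5 cuts → 5 fragments:
  1041 − 430 = 611 bp
  1671 − 1041 = 630 bp
  1786 − 1671 = 115 bp
  2287 − 1786 = 501 bp
  wrap: 3019 − 2287 + 430 = 1162 bp
Sorted largest to smallest: 1162, 630, 611, 501, 115 bp.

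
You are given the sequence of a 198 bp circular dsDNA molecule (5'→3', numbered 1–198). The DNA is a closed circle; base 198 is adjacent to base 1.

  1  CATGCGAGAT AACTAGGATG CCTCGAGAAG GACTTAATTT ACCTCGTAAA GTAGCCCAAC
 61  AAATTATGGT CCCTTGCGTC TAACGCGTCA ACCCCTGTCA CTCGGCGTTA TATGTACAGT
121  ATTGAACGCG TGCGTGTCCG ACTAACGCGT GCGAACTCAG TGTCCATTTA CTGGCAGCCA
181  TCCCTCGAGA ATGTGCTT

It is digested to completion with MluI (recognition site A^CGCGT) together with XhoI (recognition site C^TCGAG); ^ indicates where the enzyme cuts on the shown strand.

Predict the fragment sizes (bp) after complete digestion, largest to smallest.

MluI sites (ACGCGT) start at positions 83, 126, 145.
MluI cuts after the first base of each site, so after positions 83, 126, 145.
XhoI sites (CTCGAG) start at positions 22, 184.
XhoI cuts after the first base of each site, so after positions 22, 184.
Combined cut positions: 22, 83, 126, 145, 184.
Circular molecule, 5 cuts → 5 fragments:
  23–83 → 61 bp
  84–126 → 43 bp
  127–145 → 19 bp
  146–184 → 39 bp
  185–198 then 1–22 → 14 + 22 = 36 bp
Sorted largest to smallest: 61, 43, 39, 36, 19 bp.

61, 43, 39, 36, 19 bp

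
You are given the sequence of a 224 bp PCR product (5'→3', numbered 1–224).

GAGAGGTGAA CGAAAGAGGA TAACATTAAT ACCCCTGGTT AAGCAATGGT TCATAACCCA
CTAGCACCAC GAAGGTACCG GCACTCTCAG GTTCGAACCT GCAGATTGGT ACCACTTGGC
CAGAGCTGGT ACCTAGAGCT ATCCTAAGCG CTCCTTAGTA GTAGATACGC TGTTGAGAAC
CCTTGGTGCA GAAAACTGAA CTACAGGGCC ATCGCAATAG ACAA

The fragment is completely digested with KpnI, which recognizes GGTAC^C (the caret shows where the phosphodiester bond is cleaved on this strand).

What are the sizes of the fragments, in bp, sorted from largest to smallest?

92, 78, 34, 20 bp

KpnI sites (GGTACC) start at positions 74, 108, 128.
KpnI cuts after base 5 of each site (before the last base), so after positions 78, 112, 132.
Linear molecule, 3 cuts → 4 fragments:
  1–78 → 78 bp
  79–112 → 34 bp
  113–132 → 20 bp
  133–224 → 92 bp
Sorted largest to smallest: 92, 78, 34, 20 bp.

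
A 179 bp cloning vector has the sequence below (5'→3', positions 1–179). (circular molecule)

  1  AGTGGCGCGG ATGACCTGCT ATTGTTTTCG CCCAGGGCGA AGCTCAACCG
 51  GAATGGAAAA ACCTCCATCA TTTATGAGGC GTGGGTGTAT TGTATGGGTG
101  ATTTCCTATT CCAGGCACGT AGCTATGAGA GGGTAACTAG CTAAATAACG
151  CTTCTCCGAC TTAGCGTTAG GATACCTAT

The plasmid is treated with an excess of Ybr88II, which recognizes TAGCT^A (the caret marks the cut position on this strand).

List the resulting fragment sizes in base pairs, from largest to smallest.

Ybr88II sites (TAGCTA) start at positions 120, 138.
Ybr88II cuts after base 5 of each site (before the last base), so after positions 124, 142.
Circular molecule, 2 cuts → 2 fragments:
  125–142 → 18 bp
  143–179 then 1–124 → 37 + 124 = 161 bp
Sorted largest to smallest: 161, 18 bp.

161, 18 bp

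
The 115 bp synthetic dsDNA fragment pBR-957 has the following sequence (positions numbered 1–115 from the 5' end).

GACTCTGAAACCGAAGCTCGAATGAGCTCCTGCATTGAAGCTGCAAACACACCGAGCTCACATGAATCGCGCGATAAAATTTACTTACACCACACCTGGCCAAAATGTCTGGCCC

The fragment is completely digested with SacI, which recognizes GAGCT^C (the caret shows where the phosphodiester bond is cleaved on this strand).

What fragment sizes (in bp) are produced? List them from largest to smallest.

57, 30, 28 bp

SacI sites (GAGCTC) start at positions 24, 54.
SacI cuts after base 5 of each site (before the last base), so after positions 28, 58.
Linear molecule, 2 cuts → 3 fragments:
  1–28 → 28 bp
  29–58 → 30 bp
  59–115 → 57 bp
Sorted largest to smallest: 57, 30, 28 bp.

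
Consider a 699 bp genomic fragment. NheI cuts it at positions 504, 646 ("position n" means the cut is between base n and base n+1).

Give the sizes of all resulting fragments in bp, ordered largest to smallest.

504, 142, 53 bp

Linear molecule, 2 cuts → 3 fragments:
  504 − 0 = 504 bp
  646 − 504 = 142 bp
  699 − 646 = 53 bp
Sorted largest to smallest: 504, 142, 53 bp.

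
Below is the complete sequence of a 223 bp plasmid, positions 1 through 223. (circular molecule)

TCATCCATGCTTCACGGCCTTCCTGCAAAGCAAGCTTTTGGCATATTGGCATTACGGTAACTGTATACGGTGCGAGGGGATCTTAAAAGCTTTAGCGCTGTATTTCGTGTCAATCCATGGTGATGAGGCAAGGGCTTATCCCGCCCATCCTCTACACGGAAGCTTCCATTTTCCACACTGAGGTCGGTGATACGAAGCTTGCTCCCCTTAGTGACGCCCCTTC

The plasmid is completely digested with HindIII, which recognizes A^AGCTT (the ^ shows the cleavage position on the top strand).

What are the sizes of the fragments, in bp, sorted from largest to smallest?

73, 60, 55, 35 bp

HindIII sites (AAGCTT) start at positions 32, 87, 160, 195.
HindIII cuts after the first base of each site, so after positions 32, 87, 160, 195.
Circular molecule, 4 cuts → 4 fragments:
  33–87 → 55 bp
  88–160 → 73 bp
  161–195 → 35 bp
  196–223 then 1–32 → 28 + 32 = 60 bp
Sorted largest to smallest: 73, 60, 55, 35 bp.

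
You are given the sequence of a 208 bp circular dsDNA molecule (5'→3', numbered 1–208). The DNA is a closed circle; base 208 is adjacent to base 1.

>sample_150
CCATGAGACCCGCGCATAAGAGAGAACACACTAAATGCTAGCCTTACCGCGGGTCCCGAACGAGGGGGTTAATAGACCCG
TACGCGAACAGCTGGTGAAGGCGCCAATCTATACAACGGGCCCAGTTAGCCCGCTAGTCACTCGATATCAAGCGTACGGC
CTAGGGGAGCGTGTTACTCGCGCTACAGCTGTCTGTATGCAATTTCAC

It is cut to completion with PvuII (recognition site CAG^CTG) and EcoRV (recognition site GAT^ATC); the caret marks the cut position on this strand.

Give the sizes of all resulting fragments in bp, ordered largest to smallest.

111, 55, 42 bp

PvuII sites (CAGCTG) start at positions 89, 186.
PvuII cuts after base 3 of each site, so after positions 91, 188.
The EcoRV site (GATATC) starts at position 144.
EcoRV cuts after base 3 of each site, so after position 146.
Combined cut positions: 91, 146, 188.
Circular molecule, 3 cuts → 3 fragments:
  92–146 → 55 bp
  147–188 → 42 bp
  189–208 then 1–91 → 20 + 91 = 111 bp
Sorted largest to smallest: 111, 55, 42 bp.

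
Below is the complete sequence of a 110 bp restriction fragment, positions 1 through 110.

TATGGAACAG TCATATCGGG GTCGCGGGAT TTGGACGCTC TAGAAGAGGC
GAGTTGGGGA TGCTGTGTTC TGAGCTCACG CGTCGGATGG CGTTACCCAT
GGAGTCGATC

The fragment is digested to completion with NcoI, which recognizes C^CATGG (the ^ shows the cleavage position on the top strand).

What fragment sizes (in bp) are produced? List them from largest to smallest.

The NcoI site (CCATGG) starts at position 97.
NcoI cuts after the first base of each site, so after position 97.
Linear molecule, 1 cut → 2 fragments:
  1–97 → 97 bp
  98–110 → 13 bp
Sorted largest to smallest: 97, 13 bp.

97, 13 bp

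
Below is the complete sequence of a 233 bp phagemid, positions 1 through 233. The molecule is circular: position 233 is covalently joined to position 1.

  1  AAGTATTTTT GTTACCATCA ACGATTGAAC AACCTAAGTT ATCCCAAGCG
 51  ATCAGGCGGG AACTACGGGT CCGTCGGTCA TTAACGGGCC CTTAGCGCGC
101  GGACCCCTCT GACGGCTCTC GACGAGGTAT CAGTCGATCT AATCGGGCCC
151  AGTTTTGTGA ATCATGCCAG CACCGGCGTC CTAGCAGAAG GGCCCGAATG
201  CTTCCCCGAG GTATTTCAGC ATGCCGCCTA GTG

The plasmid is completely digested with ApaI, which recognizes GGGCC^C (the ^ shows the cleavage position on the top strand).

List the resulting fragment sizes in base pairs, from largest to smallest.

129, 59, 45 bp

ApaI sites (GGGCCC) start at positions 86, 145, 190.
ApaI cuts after base 5 of each site (before the last base), so after positions 90, 149, 194.
Circular molecule, 3 cuts → 3 fragments:
  91–149 → 59 bp
  150–194 → 45 bp
  195–233 then 1–90 → 39 + 90 = 129 bp
Sorted largest to smallest: 129, 59, 45 bp.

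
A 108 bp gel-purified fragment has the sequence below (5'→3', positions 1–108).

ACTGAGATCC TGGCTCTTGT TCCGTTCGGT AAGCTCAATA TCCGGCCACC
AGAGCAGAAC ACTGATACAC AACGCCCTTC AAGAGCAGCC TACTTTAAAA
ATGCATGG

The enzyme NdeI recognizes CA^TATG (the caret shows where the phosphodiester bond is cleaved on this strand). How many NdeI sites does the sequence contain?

0

No occurrence of CATATG is present in the sequence.
NdeI does not cut: 0 sites.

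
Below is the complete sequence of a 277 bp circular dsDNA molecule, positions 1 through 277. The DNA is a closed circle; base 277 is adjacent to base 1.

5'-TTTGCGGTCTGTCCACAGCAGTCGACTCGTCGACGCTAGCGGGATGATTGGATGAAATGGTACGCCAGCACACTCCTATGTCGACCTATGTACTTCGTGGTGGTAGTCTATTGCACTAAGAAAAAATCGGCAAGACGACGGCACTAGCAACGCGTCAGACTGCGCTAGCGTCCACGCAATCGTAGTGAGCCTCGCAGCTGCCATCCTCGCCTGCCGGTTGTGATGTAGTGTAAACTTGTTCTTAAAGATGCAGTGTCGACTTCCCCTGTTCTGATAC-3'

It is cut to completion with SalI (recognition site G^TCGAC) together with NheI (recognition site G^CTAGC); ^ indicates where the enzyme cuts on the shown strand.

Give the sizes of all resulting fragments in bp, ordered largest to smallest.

91, 84, 45, 43, 8, 6 bp

SalI sites (GTCGAC) start at positions 21, 29, 80, 255.
SalI cuts after the first base of each site, so after positions 21, 29, 80, 255.
NheI sites (GCTAGC) start at positions 35, 164.
NheI cuts after the first base of each site, so after positions 35, 164.
Combined cut positions: 21, 29, 35, 80, 164, 255.
Circular molecule, 6 cuts → 6 fragments:
  22–29 → 8 bp
  30–35 → 6 bp
  36–80 → 45 bp
  81–164 → 84 bp
  165–255 → 91 bp
  256–277 then 1–21 → 22 + 21 = 43 bp
Sorted largest to smallest: 91, 84, 45, 43, 8, 6 bp.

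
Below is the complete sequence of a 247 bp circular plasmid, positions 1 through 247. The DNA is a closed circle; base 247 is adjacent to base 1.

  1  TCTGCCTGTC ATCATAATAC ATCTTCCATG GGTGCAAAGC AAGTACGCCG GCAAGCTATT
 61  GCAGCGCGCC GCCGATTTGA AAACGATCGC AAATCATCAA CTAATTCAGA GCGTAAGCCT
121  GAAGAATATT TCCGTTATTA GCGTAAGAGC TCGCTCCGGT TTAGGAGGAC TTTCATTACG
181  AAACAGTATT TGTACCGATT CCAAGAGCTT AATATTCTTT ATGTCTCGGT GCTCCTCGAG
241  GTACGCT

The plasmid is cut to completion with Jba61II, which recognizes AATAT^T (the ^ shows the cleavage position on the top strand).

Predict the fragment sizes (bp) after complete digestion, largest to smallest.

161, 86 bp

Jba61II sites (AATATT) start at positions 125, 211.
Jba61II cuts after base 5 of each site (before the last base), so after positions 129, 215.
Circular molecule, 2 cuts → 2 fragments:
  130–215 → 86 bp
  216–247 then 1–129 → 32 + 129 = 161 bp
Sorted largest to smallest: 161, 86 bp.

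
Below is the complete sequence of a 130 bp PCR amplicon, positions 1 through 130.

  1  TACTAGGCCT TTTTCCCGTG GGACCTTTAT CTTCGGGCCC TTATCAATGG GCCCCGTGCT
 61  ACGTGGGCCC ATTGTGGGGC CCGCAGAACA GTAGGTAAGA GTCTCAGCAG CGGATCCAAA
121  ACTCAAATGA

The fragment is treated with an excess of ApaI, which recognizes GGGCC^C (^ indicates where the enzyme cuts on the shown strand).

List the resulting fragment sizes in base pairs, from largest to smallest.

49, 39, 16, 14, 12 bp

ApaI sites (GGGCCC) start at positions 35, 49, 65, 77.
ApaI cuts after base 5 of each site (before the last base), so after positions 39, 53, 69, 81.
Linear molecule, 4 cuts → 5 fragments:
  1–39 → 39 bp
  40–53 → 14 bp
  54–69 → 16 bp
  70–81 → 12 bp
  82–130 → 49 bp
Sorted largest to smallest: 49, 39, 16, 14, 12 bp.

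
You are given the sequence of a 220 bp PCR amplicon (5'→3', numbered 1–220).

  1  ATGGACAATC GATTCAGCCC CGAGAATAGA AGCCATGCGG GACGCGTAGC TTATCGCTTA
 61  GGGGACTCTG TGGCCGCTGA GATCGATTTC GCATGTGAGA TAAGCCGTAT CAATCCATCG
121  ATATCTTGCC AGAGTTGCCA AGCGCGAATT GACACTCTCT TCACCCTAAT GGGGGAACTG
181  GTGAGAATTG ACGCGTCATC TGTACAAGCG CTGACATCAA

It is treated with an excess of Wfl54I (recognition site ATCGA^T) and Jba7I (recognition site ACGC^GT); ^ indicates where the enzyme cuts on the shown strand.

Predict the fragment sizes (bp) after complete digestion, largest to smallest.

73, 41, 35, 33, 26, 12 bp

Wfl54I sites (ATCGAT) start at positions 8, 82, 117.
Wfl54I cuts after base 5 of each site (before the last base), so after positions 12, 86, 121.
Jba7I sites (ACGCGT) start at positions 42, 191.
Jba7I cuts after base 4 of each site, so after positions 45, 194.
Combined cut positions: 12, 45, 86, 121, 194.
Linear molecule, 5 cuts → 6 fragments:
  1–12 → 12 bp
  13–45 → 33 bp
  46–86 → 41 bp
  87–121 → 35 bp
  122–194 → 73 bp
  195–220 → 26 bp
Sorted largest to smallest: 73, 41, 35, 33, 26, 12 bp.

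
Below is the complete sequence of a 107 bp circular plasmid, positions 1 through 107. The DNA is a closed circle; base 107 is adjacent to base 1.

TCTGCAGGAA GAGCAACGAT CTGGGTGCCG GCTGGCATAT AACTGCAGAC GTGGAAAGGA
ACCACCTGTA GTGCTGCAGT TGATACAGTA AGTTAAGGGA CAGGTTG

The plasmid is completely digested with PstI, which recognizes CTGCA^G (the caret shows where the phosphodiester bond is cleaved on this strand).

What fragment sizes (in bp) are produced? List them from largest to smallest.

41, 35, 31 bp

PstI sites (CTGCAG) start at positions 2, 43, 74.
PstI cuts after base 5 of each site (before the last base), so after positions 6, 47, 78.
Circular molecule, 3 cuts → 3 fragments:
  7–47 → 41 bp
  48–78 → 31 bp
  79–107 then 1–6 → 29 + 6 = 35 bp
Sorted largest to smallest: 41, 35, 31 bp.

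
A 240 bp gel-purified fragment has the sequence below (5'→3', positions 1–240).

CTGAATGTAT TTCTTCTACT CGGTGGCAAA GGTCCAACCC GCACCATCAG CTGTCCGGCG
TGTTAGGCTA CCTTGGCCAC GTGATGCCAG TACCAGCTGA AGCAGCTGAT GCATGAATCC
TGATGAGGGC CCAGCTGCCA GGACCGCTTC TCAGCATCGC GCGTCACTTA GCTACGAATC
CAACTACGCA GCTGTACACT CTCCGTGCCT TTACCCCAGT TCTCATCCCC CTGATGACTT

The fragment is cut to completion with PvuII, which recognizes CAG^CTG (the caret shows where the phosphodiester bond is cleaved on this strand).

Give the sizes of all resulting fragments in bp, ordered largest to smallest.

PvuII sites (CAGCTG) start at positions 48, 94, 103, 132, 189.
PvuII cuts after base 3 of each site, so after positions 50, 96, 105, 134, 191.
Linear molecule, 5 cuts → 6 fragments:
  1–50 → 50 bp
  51–96 → 46 bp
  97–105 → 9 bp
  106–134 → 29 bp
  135–191 → 57 bp
  192–240 → 49 bp
Sorted largest to smallest: 57, 50, 49, 46, 29, 9 bp.

57, 50, 49, 46, 29, 9 bp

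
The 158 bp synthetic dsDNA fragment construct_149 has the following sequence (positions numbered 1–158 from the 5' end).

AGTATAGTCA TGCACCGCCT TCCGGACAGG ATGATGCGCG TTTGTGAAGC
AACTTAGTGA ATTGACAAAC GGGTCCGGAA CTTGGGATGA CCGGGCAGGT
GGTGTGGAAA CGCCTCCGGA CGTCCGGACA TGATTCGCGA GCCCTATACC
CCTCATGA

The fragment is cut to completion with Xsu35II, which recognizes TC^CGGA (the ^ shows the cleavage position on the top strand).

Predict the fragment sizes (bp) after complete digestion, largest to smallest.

53, 41, 34, 22, 8 bp

Xsu35II sites (TCCGGA) start at positions 21, 74, 115, 123.
Xsu35II cuts after base 2 of each site, so after positions 22, 75, 116, 124.
Linear molecule, 4 cuts → 5 fragments:
  1–22 → 22 bp
  23–75 → 53 bp
  76–116 → 41 bp
  117–124 → 8 bp
  125–158 → 34 bp
Sorted largest to smallest: 53, 41, 34, 22, 8 bp.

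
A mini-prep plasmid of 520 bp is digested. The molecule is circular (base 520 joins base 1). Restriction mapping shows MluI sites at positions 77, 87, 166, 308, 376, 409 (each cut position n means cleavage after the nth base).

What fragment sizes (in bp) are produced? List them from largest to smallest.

Circular molecule, 6 cuts → 6 fragments:
  87 − 77 = 10 bp
  166 − 87 = 79 bp
  308 − 166 = 142 bp
  376 − 308 = 68 bp
  409 − 376 = 33 bp
  wrap: 520 − 409 + 77 = 188 bp
Sorted largest to smallest: 188, 142, 79, 68, 33, 10 bp.

188, 142, 79, 68, 33, 10 bp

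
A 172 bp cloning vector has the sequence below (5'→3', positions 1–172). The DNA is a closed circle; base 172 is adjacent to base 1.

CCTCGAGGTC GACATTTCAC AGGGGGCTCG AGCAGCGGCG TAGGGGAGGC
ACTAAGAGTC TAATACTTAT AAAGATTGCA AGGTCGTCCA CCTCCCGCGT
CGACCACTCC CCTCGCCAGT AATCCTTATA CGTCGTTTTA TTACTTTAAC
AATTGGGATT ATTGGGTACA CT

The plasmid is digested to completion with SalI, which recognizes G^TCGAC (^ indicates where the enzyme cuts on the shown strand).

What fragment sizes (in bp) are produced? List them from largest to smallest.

91, 81 bp

SalI sites (GTCGAC) start at positions 8, 99.
SalI cuts after the first base of each site, so after positions 8, 99.
Circular molecule, 2 cuts → 2 fragments:
  9–99 → 91 bp
  100–172 then 1–8 → 73 + 8 = 81 bp
Sorted largest to smallest: 91, 81 bp.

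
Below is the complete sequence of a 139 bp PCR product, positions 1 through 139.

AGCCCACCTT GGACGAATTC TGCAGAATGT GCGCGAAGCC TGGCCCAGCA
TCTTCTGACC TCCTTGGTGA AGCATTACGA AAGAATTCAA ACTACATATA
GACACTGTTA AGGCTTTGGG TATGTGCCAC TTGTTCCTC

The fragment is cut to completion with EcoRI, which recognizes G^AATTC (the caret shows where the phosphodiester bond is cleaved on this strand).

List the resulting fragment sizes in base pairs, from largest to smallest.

68, 56, 15 bp

EcoRI sites (GAATTC) start at positions 15, 83.
EcoRI cuts after the first base of each site, so after positions 15, 83.
Linear molecule, 2 cuts → 3 fragments:
  1–15 → 15 bp
  16–83 → 68 bp
  84–139 → 56 bp
Sorted largest to smallest: 68, 56, 15 bp.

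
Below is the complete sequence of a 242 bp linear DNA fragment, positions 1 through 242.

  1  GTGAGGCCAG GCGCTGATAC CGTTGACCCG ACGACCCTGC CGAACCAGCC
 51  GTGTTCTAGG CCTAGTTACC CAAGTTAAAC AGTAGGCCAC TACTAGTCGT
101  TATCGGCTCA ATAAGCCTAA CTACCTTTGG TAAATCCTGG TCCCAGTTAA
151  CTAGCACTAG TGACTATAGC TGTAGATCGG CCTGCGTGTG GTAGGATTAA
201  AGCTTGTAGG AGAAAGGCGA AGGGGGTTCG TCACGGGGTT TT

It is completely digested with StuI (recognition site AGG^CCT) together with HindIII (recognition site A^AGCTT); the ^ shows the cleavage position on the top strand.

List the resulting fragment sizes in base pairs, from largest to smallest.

140, 60, 42 bp

The StuI site (AGGCCT) starts at position 58.
StuI cuts after base 3 of each site, so after position 60.
The HindIII site (AAGCTT) starts at position 200.
HindIII cuts after the first base of each site, so after position 200.
Combined cut positions: 60, 200.
Linear molecule, 2 cuts → 3 fragments:
  1–60 → 60 bp
  61–200 → 140 bp
  201–242 → 42 bp
Sorted largest to smallest: 140, 60, 42 bp.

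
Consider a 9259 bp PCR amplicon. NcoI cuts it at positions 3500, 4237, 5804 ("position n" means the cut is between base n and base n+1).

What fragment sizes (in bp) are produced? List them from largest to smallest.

3500, 3455, 1567, 737 bp

Linear molecule, 3 cuts → 4 fragments:
  3500 − 0 = 3500 bp
  4237 − 3500 = 737 bp
  5804 − 4237 = 1567 bp
  9259 − 5804 = 3455 bp
Sorted largest to smallest: 3500, 3455, 1567, 737 bp.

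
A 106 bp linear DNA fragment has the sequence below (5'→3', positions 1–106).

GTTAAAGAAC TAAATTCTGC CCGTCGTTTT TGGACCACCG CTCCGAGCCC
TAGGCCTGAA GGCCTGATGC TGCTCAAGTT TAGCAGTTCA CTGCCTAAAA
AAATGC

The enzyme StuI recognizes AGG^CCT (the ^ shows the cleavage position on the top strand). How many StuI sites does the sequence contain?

2

AGGCCT occurs starting at positions 52, 60.
StuI cuts at 2 sites.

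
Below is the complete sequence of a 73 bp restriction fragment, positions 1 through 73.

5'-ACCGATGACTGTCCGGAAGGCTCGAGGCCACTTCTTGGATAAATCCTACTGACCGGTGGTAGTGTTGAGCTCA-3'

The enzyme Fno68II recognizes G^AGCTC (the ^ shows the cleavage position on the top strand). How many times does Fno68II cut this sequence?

1

GAGCTC occurs starting at position 67.
Fno68II cuts at 1 site.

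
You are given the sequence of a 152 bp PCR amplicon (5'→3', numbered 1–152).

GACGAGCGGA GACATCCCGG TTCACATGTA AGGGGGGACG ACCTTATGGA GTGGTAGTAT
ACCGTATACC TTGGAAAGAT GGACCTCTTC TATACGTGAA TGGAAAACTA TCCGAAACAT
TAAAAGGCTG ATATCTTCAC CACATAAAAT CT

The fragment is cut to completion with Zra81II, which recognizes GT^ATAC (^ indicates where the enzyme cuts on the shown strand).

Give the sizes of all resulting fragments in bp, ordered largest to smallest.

Zra81II sites (GTATAC) start at positions 57, 64.
Zra81II cuts after base 2 of each site, so after positions 58, 65.
Linear molecule, 2 cuts → 3 fragments:
  1–58 → 58 bp
  59–65 → 7 bp
  66–152 → 87 bp
Sorted largest to smallest: 87, 58, 7 bp.

87, 58, 7 bp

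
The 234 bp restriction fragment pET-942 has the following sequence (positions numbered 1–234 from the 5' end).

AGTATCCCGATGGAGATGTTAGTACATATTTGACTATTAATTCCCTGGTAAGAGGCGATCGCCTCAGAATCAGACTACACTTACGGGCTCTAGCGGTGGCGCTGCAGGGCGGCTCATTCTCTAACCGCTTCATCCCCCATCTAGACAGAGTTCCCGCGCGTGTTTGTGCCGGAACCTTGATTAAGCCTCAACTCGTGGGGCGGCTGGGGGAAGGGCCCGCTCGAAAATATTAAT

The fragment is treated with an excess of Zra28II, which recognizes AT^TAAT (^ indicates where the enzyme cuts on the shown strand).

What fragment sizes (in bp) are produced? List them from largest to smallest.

Zra28II sites (ATTAAT) start at positions 36, 229.
Zra28II cuts after base 2 of each site, so after positions 37, 230.
Linear molecule, 2 cuts → 3 fragments:
  1–37 → 37 bp
  38–230 → 193 bp
  231–234 → 4 bp
Sorted largest to smallest: 193, 37, 4 bp.

193, 37, 4 bp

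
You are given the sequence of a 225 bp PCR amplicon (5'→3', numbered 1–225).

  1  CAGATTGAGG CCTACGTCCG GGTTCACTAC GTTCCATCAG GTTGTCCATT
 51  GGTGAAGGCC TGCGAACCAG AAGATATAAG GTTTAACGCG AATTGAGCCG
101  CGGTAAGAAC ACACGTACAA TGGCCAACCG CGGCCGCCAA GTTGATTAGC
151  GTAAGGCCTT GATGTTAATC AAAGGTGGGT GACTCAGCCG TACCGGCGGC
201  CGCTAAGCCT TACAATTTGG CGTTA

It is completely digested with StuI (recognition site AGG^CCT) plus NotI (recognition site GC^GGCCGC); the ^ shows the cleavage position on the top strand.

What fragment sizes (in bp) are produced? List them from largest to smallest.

73, 48, 41, 28, 25, 10 bp

StuI sites (AGGCCT) start at positions 8, 56, 154.
StuI cuts after base 3 of each site, so after positions 10, 58, 156.
NotI sites (GCGGCCGC) start at positions 130, 196.
NotI cuts after base 2 of each site, so after positions 131, 197.
Combined cut positions: 10, 58, 131, 156, 197.
Linear molecule, 5 cuts → 6 fragments:
  1–10 → 10 bp
  11–58 → 48 bp
  59–131 → 73 bp
  132–156 → 25 bp
  157–197 → 41 bp
  198–225 → 28 bp
Sorted largest to smallest: 73, 48, 41, 28, 25, 10 bp.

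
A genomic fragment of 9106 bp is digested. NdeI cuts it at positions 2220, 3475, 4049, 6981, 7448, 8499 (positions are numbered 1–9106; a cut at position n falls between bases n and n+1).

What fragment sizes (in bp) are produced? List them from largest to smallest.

Linear molecule, 6 cuts → 7 fragments:
  2220 − 0 = 2220 bp
  3475 − 2220 = 1255 bp
  4049 − 3475 = 574 bp
  6981 − 4049 = 2932 bp
  7448 − 6981 = 467 bp
  8499 − 7448 = 1051 bp
  9106 − 8499 = 607 bp
Sorted largest to smallest: 2932, 2220, 1255, 1051, 607, 574, 467 bp.

2932, 2220, 1255, 1051, 607, 574, 467 bp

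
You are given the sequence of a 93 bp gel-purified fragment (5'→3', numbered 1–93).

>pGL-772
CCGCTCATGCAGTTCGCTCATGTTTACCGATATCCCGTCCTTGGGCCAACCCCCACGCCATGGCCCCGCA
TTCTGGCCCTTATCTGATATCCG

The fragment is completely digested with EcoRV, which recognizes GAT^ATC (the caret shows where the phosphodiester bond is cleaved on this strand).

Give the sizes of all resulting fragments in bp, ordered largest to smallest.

EcoRV sites (GATATC) start at positions 29, 86.
EcoRV cuts after base 3 of each site, so after positions 31, 88.
Linear molecule, 2 cuts → 3 fragments:
  1–31 → 31 bp
  32–88 → 57 bp
  89–93 → 5 bp
Sorted largest to smallest: 57, 31, 5 bp.

57, 31, 5 bp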